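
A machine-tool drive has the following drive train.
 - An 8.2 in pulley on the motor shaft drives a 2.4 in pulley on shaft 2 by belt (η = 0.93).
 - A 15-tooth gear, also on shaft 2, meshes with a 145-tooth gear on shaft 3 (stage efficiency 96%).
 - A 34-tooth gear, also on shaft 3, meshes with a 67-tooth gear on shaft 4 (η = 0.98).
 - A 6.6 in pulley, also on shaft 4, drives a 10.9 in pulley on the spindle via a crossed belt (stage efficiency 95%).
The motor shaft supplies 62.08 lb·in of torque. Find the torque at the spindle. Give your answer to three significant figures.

belt 2.4/8.2 = 0.29268 → τ = 62.08·0.29268·0.93 = 16.898 lb·in
gear mesh 145/15 = 9.6667 → τ = 16.898·9.6667·0.96 = 156.81 lb·in
gear mesh 67/34 = 1.9706 → τ = 156.81·1.9706·0.98 = 302.83 lb·in
belt 10.9/6.6 = 1.6515 → τ = 302.83·1.6515·0.95 = 475.13 lb·in

475 lb·in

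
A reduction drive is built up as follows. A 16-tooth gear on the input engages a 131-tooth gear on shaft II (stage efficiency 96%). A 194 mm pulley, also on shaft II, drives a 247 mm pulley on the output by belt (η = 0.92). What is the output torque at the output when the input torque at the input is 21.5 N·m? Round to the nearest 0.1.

197.9 N·m

gear mesh 131/16 = 8.1875 → τ = 21.5·8.1875·0.96 = 168.99 N·m
belt 247/194 = 1.2732 → τ = 168.99·1.2732·0.92 = 197.94 N·m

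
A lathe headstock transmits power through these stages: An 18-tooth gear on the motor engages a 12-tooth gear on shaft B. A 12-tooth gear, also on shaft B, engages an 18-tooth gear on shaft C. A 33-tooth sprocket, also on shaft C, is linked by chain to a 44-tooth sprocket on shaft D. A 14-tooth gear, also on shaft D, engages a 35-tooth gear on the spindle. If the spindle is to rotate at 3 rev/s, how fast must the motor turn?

Overall ratio R = 0.66667 × 1.5 × 1.3333 × 2.5 = 3.3333.
Required input speed = output speed × R = 3 × 3.3333 = 10 rev/s.

10 rev/s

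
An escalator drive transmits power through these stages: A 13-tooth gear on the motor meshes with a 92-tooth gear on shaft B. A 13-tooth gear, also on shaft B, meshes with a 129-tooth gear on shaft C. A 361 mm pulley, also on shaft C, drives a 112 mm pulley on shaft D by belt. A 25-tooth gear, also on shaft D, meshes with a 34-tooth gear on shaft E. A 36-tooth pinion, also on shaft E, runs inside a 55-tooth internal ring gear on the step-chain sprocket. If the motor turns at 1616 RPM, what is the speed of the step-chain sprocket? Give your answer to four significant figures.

35.70 RPM

gear mesh 92/13 = 7.0769 → 1616/7.0769 = 228.35 RPM
gear mesh 129/13 = 9.9231 → 228.35/9.9231 = 23.012 RPM
belt 112/361 = 0.31025 → 23.012/0.31025 = 74.172 RPM
gear mesh 34/25 = 1.36 → 74.172/1.36 = 54.538 RPM
internal gear 55/36 = 1.5278 → 54.538/1.5278 = 35.698 RPM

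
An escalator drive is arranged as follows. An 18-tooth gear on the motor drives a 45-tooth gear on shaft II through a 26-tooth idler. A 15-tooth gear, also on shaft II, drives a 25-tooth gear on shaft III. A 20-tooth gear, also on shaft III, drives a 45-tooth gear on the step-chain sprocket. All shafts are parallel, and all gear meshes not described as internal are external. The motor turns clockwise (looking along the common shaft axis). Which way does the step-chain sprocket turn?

clockwise

the motor → shaft II: driver → idler → driven is 2 external meshes, 2 reversals → CW.
shaft II → shaft III: external mesh, 1 reversal → CCW.
shaft III → the step-chain sprocket: external mesh, 1 reversal → CW.
4 reversals in total — an even number — so the step-chain sprocket turns the same way as the motor.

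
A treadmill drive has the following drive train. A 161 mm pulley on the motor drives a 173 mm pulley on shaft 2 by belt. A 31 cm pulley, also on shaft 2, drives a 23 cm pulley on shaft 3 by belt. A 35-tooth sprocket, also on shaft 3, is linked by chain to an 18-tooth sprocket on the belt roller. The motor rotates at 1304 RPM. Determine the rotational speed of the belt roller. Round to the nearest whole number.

3180 RPM

the motor → shaft 2 (belt, 173/161): 1304 ÷ 1.0745 = 1213.5 RPM
shaft 2 → shaft 3 (belt, 23/31): 1213.5 ÷ 0.74194 = 1635.7 RPM
shaft 3 → the belt roller (chain, 18/35): 1635.7 ÷ 0.51429 = 3180.4 RPM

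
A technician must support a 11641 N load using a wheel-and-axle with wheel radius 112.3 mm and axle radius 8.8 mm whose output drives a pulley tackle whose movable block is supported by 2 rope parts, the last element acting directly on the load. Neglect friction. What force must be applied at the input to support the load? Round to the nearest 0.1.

456.1 N

Wheel-and-axle MA = R/r = 112.3/8.8 = 12.761.
Block-and-tackle MA = number of supporting rope parts = 2.
Combined ideal MA = 12.761 × 2 = 25.523.
Effort = load / MA = 11641 / 25.523 = 456.1 N.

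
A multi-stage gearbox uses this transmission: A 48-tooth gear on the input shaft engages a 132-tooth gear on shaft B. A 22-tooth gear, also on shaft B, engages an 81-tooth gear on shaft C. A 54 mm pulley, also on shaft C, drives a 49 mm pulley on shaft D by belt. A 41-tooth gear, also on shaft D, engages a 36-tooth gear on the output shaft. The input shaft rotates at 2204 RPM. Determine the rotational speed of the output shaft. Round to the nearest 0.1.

Gear mesh: ratio = 132/48 = 2.75, so shaft B turns at 2204 / 2.75 = 801.45 RPM.
Gear mesh: ratio = 81/22 = 3.6818, so shaft C turns at 801.45 / 3.6818 = 217.68 RPM.
Belt: ratio = 49/54 = 0.90741, so shaft D turns at 217.68 / 0.90741 = 239.89 RPM.
Gear mesh: ratio = 36/41 = 0.87805, so the output shaft turns at 239.89 / 0.87805 = 273.21 RPM.

273.2 RPM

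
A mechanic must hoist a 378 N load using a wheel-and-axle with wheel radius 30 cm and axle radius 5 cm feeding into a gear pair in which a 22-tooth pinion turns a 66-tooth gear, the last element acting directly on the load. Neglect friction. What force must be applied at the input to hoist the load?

Wheel-and-axle MA = R/r = 30/5 = 6.
Gear pair MA = 66/22 = 3.
Combined ideal MA = 6 × 3 = 18.
Effort = load / MA = 378 / 18 = 21 N.

21 N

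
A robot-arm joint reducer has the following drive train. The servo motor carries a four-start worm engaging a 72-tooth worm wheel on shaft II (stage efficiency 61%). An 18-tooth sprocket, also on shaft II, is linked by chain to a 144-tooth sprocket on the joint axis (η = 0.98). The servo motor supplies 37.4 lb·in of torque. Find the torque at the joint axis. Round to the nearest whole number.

Worm: ratio = 72/4 = 18; torque at shaft II = 37.4 × 18 × 0.61 = 410.65 lb·in.
Chain: ratio = 144/18 = 8; torque at the joint axis = 410.65 × 8 × 0.98 = 3219.5 lb·in.

3220 lb·in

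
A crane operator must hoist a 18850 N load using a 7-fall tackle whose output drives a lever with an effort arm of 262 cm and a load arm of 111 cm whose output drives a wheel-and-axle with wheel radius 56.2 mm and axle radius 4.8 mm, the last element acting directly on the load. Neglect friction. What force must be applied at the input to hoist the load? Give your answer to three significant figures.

97.4 N

Block-and-tackle MA = number of supporting rope parts = 7.
Lever MA = effort arm / load arm = 262/111 = 2.3604.
Wheel-and-axle MA = R/r = 56.2/4.8 = 11.708.
Combined ideal MA = 7 × 2.3604 × 11.708 = 193.45.
Effort = load / MA = 18850 / 193.45 = 97.441 N.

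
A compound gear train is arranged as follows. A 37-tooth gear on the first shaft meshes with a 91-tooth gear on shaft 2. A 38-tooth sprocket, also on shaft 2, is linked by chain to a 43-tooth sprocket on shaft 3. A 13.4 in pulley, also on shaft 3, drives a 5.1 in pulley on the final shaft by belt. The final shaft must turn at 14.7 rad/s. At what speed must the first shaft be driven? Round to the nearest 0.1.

Overall ratio R = 2.4595 × 1.1316 × 0.3806 = 1.0592.
Required input speed = output speed × R = 14.7 × 1.0592 = 15.571 rad/s.

15.6 rad/s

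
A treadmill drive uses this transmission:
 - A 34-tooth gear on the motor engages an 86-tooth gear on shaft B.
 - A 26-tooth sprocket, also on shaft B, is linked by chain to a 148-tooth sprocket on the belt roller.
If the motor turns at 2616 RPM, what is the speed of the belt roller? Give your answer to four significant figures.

181.7 RPM

Gear mesh: ratio = 86/34 = 2.5294, so shaft B turns at 2616 / 2.5294 = 1034.2 RPM.
Chain: ratio = 148/26 = 5.6923, so the belt roller turns at 1034.2 / 5.6923 = 181.69 RPM.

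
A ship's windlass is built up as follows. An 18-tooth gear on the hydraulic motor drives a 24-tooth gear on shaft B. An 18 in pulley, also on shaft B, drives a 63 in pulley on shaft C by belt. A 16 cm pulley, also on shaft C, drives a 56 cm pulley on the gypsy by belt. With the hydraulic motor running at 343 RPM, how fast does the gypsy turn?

Gear mesh: ratio = 24/18 = 1.3333, so shaft B turns at 343 / 1.3333 = 257.25 RPM.
Belt: ratio = 63/18 = 3.5, so shaft C turns at 257.25 / 3.5 = 73.5 RPM.
Belt: ratio = 56/16 = 3.5, so the gypsy turns at 73.5 / 3.5 = 21 RPM.

21 RPM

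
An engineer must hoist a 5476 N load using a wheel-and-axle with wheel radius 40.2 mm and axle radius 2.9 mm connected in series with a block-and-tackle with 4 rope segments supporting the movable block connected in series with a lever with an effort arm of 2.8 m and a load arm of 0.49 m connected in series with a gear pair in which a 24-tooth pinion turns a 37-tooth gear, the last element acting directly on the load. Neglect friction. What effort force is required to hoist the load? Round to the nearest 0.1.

11.2 N

Wheel-and-axle MA = R/r = 40.2/2.9 = 13.862.
Block-and-tackle MA = number of supporting rope parts = 4.
Lever MA = effort arm / load arm = 2.8/0.49 = 5.7143.
Gear pair MA = 37/24 = 1.5417.
Combined ideal MA = 13.862 × 4 × 5.7143 × 1.5417 = 488.47.
Effort = load / MA = 5476 / 488.47 = 11.21 N.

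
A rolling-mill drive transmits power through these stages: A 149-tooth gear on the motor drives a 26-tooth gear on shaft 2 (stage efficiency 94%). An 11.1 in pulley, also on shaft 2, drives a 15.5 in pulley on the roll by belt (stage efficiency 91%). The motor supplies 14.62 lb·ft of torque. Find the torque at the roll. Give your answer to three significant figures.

gear mesh 26/149 = 0.1745 → τ = 14.62·0.1745·0.94 = 2.3981 lb·ft
belt 15.5/11.1 = 1.3964 → τ = 2.3981·1.3964·0.91 = 3.0473 lb·ft

3.05 lb·ft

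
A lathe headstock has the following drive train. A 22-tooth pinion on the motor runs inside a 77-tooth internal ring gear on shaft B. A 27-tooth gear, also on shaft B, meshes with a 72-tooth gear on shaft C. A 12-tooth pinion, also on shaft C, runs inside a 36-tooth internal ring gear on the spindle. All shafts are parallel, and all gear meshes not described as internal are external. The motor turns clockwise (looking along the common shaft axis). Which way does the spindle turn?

counterclockwise

the motor → shaft B: internal mesh, same direction → CW.
shaft B → shaft C: external mesh, 1 reversal → CCW.
shaft C → the spindle: internal mesh, same direction → CCW.
1 reversal in total — an odd number — so the spindle turns opposite to the motor.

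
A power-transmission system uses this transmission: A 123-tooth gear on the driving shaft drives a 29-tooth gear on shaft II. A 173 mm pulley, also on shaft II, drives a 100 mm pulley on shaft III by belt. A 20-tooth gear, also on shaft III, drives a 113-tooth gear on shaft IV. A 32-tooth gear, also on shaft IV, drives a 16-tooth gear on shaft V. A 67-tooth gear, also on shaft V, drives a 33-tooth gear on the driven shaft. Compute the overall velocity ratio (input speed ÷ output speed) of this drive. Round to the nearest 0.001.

0.190

Each stage contributes driven/driver: gear mesh 29/123 = 0.23577, belt 100/173 = 0.57803, gear mesh 113/20 = 5.65, gear mesh 16/32 = 0.5, gear mesh 33/67 = 0.49254.
Overall: 0.23577 × 0.57803 × 5.65 × 0.5 × 0.49254 = 0.18963.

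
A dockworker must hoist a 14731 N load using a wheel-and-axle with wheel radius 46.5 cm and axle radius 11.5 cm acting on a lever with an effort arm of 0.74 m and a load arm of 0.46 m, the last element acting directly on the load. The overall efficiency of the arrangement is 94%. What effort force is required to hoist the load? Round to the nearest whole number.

2409 N

Wheel-and-axle MA = R/r = 46.5/11.5 = 4.0435.
Lever MA = effort arm / load arm = 0.74/0.46 = 1.6087.
Combined ideal MA = 4.0435 × 1.6087 = 6.5047.
Actual MA = 6.5047 × 0.94 = 6.1144.
Effort = load / actual MA = 14731 / 6.1144 = 2409.2 N.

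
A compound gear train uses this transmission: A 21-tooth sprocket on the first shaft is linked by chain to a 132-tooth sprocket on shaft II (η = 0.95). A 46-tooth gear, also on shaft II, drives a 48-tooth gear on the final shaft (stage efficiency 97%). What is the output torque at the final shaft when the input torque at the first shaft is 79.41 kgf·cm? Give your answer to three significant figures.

480 kgf·cm

Chain: ratio = 132/21 = 6.2857; torque at shaft II = 79.41 × 6.2857 × 0.95 = 474.19 kgf·cm.
Gear mesh: ratio = 48/46 = 1.0435; torque at the final shaft = 474.19 × 1.0435 × 0.97 = 479.96 kgf·cm.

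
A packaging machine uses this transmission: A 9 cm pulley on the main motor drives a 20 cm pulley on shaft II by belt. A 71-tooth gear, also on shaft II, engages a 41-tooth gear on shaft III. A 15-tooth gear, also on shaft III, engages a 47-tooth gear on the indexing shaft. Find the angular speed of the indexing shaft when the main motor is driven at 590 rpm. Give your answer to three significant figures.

Belt: ratio = 20/9 = 2.2222, so shaft II turns at 590 / 2.2222 = 265.5 rpm.
Gear mesh: ratio = 41/71 = 0.57746, so shaft III turns at 265.5 / 0.57746 = 459.77 rpm.
Gear mesh: ratio = 47/15 = 3.1333, so the indexing shaft turns at 459.77 / 3.1333 = 146.73 rpm.

147 rpm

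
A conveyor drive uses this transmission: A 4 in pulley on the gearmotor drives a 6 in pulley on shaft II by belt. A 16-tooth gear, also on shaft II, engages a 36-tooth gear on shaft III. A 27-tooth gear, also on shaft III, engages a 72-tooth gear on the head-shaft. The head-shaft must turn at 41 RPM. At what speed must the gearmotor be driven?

369 RPM

Overall ratio R = 1.5 × 2.25 × 2.6667 = 9.
Required input speed = output speed × R = 41 × 9 = 369 RPM.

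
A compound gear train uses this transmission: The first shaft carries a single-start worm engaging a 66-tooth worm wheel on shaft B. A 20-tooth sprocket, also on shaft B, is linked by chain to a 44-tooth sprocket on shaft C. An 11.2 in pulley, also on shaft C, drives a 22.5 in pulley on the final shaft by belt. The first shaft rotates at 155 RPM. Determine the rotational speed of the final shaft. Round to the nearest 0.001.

0.531 RPM

worm 66/1 = 66 → 155/66 = 2.3485 RPM
chain 44/20 = 2.2 → 2.3485/2.2 = 1.0675 RPM
belt 22.5/11.2 = 2.0089 → 1.0675/2.0089 = 0.53137 RPM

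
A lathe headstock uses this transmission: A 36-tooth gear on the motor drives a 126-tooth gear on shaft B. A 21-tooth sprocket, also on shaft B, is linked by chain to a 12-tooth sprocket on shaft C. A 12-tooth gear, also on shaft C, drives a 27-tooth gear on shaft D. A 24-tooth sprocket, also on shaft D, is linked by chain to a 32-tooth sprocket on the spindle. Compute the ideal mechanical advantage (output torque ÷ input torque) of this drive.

Each stage contributes driven/driver: gear mesh 126/36 = 3.5, chain 12/21 = 0.57143, gear mesh 27/12 = 2.25, chain 32/24 = 1.3333.
Overall: 3.5 × 0.57143 × 2.25 × 1.3333 = 6.

6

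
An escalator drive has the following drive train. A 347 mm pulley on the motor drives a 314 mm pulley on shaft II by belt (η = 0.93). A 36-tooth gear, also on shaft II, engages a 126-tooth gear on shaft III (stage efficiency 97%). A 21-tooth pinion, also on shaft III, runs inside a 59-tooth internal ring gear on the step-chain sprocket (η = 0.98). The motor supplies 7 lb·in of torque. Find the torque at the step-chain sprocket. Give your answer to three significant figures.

After the belt (314/347): 7 × 0.9049 × 0.93 = 5.8909 lb·in
After the gear mesh (126/36): 5.8909 × 3.5 × 0.97 = 20 lb·in
After the internal gear (59/21): 20 × 2.8095 × 0.98 = 55.066 lb·in

55.1 lb·in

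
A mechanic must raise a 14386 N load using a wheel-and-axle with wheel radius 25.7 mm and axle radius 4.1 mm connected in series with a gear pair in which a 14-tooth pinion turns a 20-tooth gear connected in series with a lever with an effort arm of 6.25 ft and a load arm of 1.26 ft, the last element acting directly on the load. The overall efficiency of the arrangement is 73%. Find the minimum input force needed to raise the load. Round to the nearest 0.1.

443.7 N

Wheel-and-axle MA = R/r = 25.7/4.1 = 6.2683.
Gear pair MA = 20/14 = 1.4286.
Lever MA = effort arm / load arm = 6.25/1.26 = 4.9603.
Combined ideal MA = 6.2683 × 1.4286 × 4.9603 = 44.418.
Actual MA = 44.418 × 0.73 = 32.425.
Effort = load / actual MA = 14386 / 32.425 = 443.67 N.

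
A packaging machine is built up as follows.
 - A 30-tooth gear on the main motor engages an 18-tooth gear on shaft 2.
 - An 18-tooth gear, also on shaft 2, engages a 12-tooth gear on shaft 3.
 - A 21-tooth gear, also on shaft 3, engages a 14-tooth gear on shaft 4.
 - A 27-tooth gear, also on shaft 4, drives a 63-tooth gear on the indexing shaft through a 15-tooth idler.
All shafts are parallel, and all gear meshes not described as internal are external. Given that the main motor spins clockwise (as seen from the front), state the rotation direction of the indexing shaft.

the main motor → shaft 2: external mesh, 1 reversal → CCW.
shaft 2 → shaft 3: external mesh, 1 reversal → CW.
shaft 3 → shaft 4: external mesh, 1 reversal → CCW.
shaft 4 → the indexing shaft: driver → idler → driven is 2 external meshes, 2 reversals → CCW.
5 reversals in total — an odd number — so the indexing shaft turns opposite to the main motor.

counterclockwise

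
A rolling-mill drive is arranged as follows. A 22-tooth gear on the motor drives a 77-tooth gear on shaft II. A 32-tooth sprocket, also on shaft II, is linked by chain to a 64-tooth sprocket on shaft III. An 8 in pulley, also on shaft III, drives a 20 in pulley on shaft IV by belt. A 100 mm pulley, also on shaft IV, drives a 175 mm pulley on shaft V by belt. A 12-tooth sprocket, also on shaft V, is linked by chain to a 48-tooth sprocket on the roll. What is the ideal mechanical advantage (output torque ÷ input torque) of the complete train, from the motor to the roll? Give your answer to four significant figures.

122.5

Each stage contributes driven/driver: gear mesh 77/22 = 3.5, chain 64/32 = 2, belt 20/8 = 2.5, belt 175/100 = 1.75, chain 48/12 = 4.
Overall: 3.5 × 2 × 2.5 × 1.75 × 4 = 122.5.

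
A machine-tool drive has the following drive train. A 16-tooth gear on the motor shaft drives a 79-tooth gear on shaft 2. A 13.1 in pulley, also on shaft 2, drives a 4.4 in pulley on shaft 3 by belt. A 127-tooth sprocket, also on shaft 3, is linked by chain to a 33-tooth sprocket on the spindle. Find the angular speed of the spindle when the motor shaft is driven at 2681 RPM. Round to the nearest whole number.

6222 RPM

the motor shaft → shaft 2 (gear mesh, 79/16): 2681 ÷ 4.9375 = 542.99 RPM
shaft 2 → shaft 3 (belt, 4.4/13.1): 542.99 ÷ 0.33588 = 1616.6 RPM
shaft 3 → the spindle (chain, 33/127): 1616.6 ÷ 0.25984 = 6221.5 RPM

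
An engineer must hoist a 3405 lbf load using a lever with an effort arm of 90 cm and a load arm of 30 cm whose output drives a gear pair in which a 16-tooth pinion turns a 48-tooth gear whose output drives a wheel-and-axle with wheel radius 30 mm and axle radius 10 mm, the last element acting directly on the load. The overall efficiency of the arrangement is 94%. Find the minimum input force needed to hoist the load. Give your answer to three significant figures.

Lever MA = effort arm / load arm = 90/30 = 3.
Gear pair MA = 48/16 = 3.
Wheel-and-axle MA = R/r = 30/10 = 3.
Combined ideal MA = 3 × 3 × 3 = 27.
Actual MA = 27 × 0.94 = 25.38.
Effort = load / actual MA = 3405 / 25.38 = 134.16 lbf.

134 lbf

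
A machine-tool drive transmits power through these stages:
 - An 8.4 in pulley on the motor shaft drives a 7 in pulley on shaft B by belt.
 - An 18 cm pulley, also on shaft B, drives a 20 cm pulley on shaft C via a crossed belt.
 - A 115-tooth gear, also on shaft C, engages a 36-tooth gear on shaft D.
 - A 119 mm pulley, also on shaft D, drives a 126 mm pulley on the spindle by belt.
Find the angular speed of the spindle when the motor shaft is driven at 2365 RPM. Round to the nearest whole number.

Belt: ratio = 7/8.4 = 0.83333, so shaft B turns at 2365 / 0.83333 = 2838 RPM.
Belt: ratio = 20/18 = 1.1111, so shaft C turns at 2838 / 1.1111 = 2554.2 RPM.
Gear mesh: ratio = 36/115 = 0.31304, so shaft D turns at 2554.2 / 0.31304 = 8159.2 RPM.
Belt: ratio = 126/119 = 1.0588, so the spindle turns at 8159.2 / 1.0588 = 7706 RPM.

7706 RPM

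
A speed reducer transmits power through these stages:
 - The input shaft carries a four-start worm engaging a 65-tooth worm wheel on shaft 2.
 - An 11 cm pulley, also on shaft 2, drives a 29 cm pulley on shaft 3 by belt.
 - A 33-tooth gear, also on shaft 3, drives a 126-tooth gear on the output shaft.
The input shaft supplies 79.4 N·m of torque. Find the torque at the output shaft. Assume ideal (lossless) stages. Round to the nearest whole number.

Worm: ratio = 65/4 = 16.25; torque at shaft 2 = 79.4 × 16.25 = 1290.2 N·m.
Belt: ratio = 29/11 = 2.6364; torque at shaft 3 = 1290.2 × 2.6364 = 3401.6 N·m.
Gear mesh: ratio = 126/33 = 3.8182; torque at the output shaft = 3401.6 × 3.8182 = 12988 N·m.

12988 N·m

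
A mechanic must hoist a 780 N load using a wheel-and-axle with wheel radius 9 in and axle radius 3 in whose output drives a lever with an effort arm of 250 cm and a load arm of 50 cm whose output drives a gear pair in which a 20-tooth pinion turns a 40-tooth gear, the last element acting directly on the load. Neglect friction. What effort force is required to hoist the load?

26 N

Wheel-and-axle MA = R/r = 9/3 = 3.
Lever MA = effort arm / load arm = 250/50 = 5.
Gear pair MA = 40/20 = 2.
Combined ideal MA = 3 × 5 × 2 = 30.
Effort = load / MA = 780 / 30 = 26 N.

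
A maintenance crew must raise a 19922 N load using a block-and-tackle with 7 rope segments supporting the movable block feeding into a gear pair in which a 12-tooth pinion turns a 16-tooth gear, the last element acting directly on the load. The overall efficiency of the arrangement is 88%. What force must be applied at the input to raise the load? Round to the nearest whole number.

Block-and-tackle MA = number of supporting rope parts = 7.
Gear pair MA = 16/12 = 1.3333.
Combined ideal MA = 7 × 1.3333 = 9.3333.
Actual MA = 9.3333 × 0.88 = 8.2133.
Effort = load / actual MA = 19922 / 8.2133 = 2425.6 N.

2426 N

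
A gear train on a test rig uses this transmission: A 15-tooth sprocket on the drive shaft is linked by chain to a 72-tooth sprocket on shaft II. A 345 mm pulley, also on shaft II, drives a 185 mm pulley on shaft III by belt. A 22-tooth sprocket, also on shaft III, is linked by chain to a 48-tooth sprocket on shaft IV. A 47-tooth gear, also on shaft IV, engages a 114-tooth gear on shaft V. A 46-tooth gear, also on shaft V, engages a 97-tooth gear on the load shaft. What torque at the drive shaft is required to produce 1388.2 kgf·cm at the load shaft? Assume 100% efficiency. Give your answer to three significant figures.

48.3 kgf·cm

Overall ratio R = 4.8 × 0.53623 × 2.1818 × 2.4255 × 2.1087 = 28.723.
Input torque = output torque / R = 1388.2 / 28.723 = 48.33 kgf·cm.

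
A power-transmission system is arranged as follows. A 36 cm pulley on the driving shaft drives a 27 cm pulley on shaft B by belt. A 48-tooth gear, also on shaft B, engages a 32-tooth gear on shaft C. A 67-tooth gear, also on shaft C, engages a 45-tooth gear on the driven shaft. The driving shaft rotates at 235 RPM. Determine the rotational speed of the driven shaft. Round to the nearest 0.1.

the driving shaft → shaft B (belt, 27/36): 235 ÷ 0.75 = 313.33 RPM
shaft B → shaft C (gear mesh, 32/48): 313.33 ÷ 0.66667 = 470 RPM
shaft C → the driven shaft (gear mesh, 45/67): 470 ÷ 0.67164 = 699.78 RPM

699.8 RPM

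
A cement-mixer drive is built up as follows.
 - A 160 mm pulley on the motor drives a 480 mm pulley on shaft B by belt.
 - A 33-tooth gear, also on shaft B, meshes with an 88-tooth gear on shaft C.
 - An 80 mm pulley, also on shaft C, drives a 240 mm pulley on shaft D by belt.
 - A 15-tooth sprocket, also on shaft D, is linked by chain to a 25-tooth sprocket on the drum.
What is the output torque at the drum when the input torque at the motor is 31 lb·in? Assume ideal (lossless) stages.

Belt: ratio = 480/160 = 3; torque at shaft B = 31 × 3 = 93 lb·in.
Gear mesh: ratio = 88/33 = 2.6667; torque at shaft C = 93 × 2.6667 = 248 lb·in.
Belt: ratio = 240/80 = 3; torque at shaft D = 248 × 3 = 744 lb·in.
Chain: ratio = 25/15 = 1.6667; torque at the drum = 744 × 1.6667 = 1240 lb·in.

1240 lb·in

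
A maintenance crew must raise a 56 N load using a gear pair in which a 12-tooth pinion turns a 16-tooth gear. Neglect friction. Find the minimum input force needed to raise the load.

Gear pair MA = 16/12 = 1.3333.
Effort = load / MA = 56 / 1.3333 = 42 N.

42 N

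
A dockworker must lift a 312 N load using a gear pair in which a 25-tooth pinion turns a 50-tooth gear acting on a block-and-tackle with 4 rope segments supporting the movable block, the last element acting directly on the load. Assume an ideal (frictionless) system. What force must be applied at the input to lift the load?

Gear pair MA = 50/25 = 2.
Block-and-tackle MA = number of supporting rope parts = 4.
Combined ideal MA = 2 × 4 = 8.
Effort = load / MA = 312 / 8 = 39 N.

39 N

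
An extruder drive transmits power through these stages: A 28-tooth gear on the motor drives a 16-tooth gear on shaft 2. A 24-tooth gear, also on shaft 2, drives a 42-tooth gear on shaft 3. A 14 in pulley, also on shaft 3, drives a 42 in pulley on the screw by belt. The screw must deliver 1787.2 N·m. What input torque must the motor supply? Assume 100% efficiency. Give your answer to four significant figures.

Overall ratio R = 0.57143 × 1.75 × 3 = 3.
Input torque = output torque / R = 1787.2 / 3 = 595.73 N·m.

595.7 N·m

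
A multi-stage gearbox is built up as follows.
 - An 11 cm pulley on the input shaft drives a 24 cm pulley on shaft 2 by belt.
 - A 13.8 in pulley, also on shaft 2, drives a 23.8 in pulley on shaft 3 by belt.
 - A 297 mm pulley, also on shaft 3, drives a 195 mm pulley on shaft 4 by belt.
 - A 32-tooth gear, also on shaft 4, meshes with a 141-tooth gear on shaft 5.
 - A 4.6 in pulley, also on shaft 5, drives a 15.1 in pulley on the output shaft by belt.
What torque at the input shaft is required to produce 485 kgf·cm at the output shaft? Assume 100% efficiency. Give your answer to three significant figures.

Overall ratio R = 2.1818 × 1.7246 × 0.65657 × 4.4062 × 3.2826 = 35.734.
Input torque = output torque / R = 485 / 35.734 = 13.572 kgf·cm.

13.6 kgf·cm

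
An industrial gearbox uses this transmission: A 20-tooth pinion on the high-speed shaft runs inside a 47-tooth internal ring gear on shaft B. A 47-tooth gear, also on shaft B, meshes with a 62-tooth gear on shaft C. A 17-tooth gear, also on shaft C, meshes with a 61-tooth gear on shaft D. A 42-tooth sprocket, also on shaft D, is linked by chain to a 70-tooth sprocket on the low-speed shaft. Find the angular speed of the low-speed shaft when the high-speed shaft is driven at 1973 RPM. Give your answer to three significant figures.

106 RPM

the high-speed shaft → shaft B (internal gear, 47/20): 1973 ÷ 2.35 = 839.57 RPM
shaft B → shaft C (gear mesh, 62/47): 839.57 ÷ 1.3191 = 636.45 RPM
shaft C → shaft D (gear mesh, 61/17): 636.45 ÷ 3.5882 = 177.37 RPM
shaft D → the low-speed shaft (chain, 70/42): 177.37 ÷ 1.6667 = 106.42 RPM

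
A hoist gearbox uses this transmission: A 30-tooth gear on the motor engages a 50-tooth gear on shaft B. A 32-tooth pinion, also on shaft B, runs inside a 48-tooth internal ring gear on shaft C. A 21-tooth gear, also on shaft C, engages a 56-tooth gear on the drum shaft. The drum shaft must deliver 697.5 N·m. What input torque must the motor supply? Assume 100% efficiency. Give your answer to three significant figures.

Overall ratio R = 1.6667 × 1.5 × 2.6667 = 6.6667.
Input torque = output torque / R = 697.5 / 6.6667 = 104.62 N·m.

105 N·m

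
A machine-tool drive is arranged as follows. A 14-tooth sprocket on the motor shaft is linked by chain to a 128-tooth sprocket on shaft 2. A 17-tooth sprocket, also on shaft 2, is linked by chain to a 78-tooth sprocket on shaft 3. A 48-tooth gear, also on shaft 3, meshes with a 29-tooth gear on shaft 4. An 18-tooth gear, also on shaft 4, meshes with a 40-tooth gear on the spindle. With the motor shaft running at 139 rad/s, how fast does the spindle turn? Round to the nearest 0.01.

2.47 rad/s

Chain: ratio = 128/14 = 9.1429, so shaft 2 turns at 139 / 9.1429 = 15.203 rad/s.
Chain: ratio = 78/17 = 4.5882, so shaft 3 turns at 15.203 / 4.5882 = 3.3135 rad/s.
Gear mesh: ratio = 29/48 = 0.60417, so shaft 4 turns at 3.3135 / 0.60417 = 5.4844 rad/s.
Gear mesh: ratio = 40/18 = 2.2222, so the spindle turns at 5.4844 / 2.2222 = 2.468 rad/s.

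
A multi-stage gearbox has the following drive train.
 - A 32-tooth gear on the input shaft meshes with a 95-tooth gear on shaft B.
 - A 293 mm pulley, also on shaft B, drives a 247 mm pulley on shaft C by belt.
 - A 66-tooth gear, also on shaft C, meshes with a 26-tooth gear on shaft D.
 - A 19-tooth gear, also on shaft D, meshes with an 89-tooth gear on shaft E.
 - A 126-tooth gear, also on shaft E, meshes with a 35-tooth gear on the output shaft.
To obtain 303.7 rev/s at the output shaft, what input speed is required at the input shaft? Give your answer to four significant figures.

389.6 rev/s

Overall ratio R = 2.9688 × 0.843 × 0.39394 × 4.6842 × 0.27778 = 1.2828.
Required input speed = output speed × R = 303.7 × 1.2828 = 389.59 rev/s.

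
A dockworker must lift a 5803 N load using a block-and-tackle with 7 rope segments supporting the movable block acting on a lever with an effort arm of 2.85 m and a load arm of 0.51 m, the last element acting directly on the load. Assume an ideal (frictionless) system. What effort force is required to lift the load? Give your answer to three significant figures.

148 N

Block-and-tackle MA = number of supporting rope parts = 7.
Lever MA = effort arm / load arm = 2.85/0.51 = 5.5882.
Combined ideal MA = 7 × 5.5882 = 39.118.
Effort = load / MA = 5803 / 39.118 = 148.35 N.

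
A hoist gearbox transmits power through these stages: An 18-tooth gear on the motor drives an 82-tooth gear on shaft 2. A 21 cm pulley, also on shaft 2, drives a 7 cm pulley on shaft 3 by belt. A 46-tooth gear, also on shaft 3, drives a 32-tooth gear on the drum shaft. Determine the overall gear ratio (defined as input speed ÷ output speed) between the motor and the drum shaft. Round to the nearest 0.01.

1.06

Each stage contributes driven/driver: gear mesh 82/18 = 4.5556, belt 7/21 = 0.33333, gear mesh 32/46 = 0.69565.
Overall: 4.5556 × 0.33333 × 0.69565 = 1.0564.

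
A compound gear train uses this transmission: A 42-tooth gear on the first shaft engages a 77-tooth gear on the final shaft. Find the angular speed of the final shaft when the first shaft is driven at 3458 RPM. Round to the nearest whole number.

gear mesh 77/42 = 1.8333 → 3458/1.8333 = 1886.2 RPM

1886 RPM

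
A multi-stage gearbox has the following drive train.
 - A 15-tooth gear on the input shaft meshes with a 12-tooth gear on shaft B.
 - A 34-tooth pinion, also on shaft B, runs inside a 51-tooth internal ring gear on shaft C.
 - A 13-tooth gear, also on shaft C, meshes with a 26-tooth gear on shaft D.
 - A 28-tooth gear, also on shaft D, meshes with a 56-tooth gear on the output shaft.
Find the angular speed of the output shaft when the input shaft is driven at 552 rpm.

gear mesh 12/15 = 0.8 → 552/0.8 = 690 rpm
internal gear 51/34 = 1.5 → 690/1.5 = 460 rpm
gear mesh 26/13 = 2 → 460/2 = 230 rpm
gear mesh 56/28 = 2 → 230/2 = 115 rpm

115 rpm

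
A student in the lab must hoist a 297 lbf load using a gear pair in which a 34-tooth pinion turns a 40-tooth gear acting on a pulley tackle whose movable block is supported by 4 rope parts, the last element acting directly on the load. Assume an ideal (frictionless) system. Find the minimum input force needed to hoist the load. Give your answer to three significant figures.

Gear pair MA = 40/34 = 1.1765.
Block-and-tackle MA = number of supporting rope parts = 4.
Combined ideal MA = 1.1765 × 4 = 4.7059.
Effort = load / MA = 297 / 4.7059 = 63.112 lbf.

63.1 lbf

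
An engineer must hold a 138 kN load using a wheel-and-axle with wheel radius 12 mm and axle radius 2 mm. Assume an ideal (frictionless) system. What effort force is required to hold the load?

23 kN

Wheel-and-axle MA = R/r = 12/2 = 6.
Effort = load / MA = 138 / 6 = 23 kN.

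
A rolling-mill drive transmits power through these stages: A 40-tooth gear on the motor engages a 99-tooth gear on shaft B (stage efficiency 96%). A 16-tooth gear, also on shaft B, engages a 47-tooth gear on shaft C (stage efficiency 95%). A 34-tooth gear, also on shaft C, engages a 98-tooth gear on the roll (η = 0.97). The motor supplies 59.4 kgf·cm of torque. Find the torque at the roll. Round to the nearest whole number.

1101 kgf·cm

Gear mesh: ratio = 99/40 = 2.475; torque at shaft B = 59.4 × 2.475 × 0.96 = 141.13 kgf·cm.
Gear mesh: ratio = 47/16 = 2.9375; torque at shaft C = 141.13 × 2.9375 × 0.95 = 393.85 kgf·cm.
Gear mesh: ratio = 98/34 = 2.8824; torque at the roll = 393.85 × 2.8824 × 0.97 = 1101.2 kgf·cm.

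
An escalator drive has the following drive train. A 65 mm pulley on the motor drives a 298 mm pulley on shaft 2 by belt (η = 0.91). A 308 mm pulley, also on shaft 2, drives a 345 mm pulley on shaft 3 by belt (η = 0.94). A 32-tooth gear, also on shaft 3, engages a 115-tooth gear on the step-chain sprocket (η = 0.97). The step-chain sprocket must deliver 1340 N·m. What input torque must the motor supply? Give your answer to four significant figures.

87.51 N·m

Overall ratio R = 4.5846 × 1.1201 × 3.5938 = 18.455; overall efficiency η = 0.91 × 0.94 × 0.97 = 0.8297.
Input torque = output torque / (R × η) = 1340 / (18.455 × 0.8297) = 87.507 N·m.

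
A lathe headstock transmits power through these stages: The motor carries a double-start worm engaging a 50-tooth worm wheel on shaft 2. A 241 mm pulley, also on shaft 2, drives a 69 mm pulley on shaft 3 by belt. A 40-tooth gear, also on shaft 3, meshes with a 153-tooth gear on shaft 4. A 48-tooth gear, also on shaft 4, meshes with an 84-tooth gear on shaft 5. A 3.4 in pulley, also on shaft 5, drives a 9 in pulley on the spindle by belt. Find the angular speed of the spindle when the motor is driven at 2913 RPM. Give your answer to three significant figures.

Worm: ratio = 50/2 = 25, so shaft 2 turns at 2913 / 25 = 116.52 RPM.
Belt: ratio = 69/241 = 0.28631, so shaft 3 turns at 116.52 / 0.28631 = 406.98 RPM.
Gear mesh: ratio = 153/40 = 3.825, so shaft 4 turns at 406.98 / 3.825 = 106.4 RPM.
Gear mesh: ratio = 84/48 = 1.75, so shaft 5 turns at 106.4 / 1.75 = 60.799 RPM.
Belt: ratio = 9/3.4 = 2.6471, so the spindle turns at 60.799 / 2.6471 = 22.969 RPM.

23.0 RPM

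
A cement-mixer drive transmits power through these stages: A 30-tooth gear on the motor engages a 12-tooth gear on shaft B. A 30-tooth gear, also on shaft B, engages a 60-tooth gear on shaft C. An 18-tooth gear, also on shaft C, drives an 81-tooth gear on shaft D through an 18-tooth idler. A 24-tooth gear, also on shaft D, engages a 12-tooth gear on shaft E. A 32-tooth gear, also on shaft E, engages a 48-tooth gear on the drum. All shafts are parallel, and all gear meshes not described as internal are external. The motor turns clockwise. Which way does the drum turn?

clockwise

the motor → shaft B: external mesh, 1 reversal → CCW.
shaft B → shaft C: external mesh, 1 reversal → CW.
shaft C → shaft D: driver → idler → driven is 2 external meshes, 2 reversals → CW.
shaft D → shaft E: external mesh, 1 reversal → CCW.
shaft E → the drum: external mesh, 1 reversal → CW.
6 reversals in total — an even number — so the drum turns the same way as the motor.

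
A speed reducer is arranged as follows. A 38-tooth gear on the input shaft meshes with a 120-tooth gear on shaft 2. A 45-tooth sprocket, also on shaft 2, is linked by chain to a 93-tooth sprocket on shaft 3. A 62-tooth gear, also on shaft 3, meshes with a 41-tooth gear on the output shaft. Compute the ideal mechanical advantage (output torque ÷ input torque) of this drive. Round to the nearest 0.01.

Each stage contributes driven/driver: gear mesh 120/38 = 3.1579, chain 93/45 = 2.0667, gear mesh 41/62 = 0.66129.
Overall: 3.1579 × 2.0667 × 0.66129 = 4.3158.

4.32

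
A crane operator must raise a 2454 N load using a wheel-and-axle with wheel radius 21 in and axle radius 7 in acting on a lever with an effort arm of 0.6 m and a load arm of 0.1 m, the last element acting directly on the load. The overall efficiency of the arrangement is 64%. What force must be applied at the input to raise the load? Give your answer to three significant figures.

Wheel-and-axle MA = R/r = 21/7 = 3.
Lever MA = effort arm / load arm = 0.6/0.1 = 6.
Combined ideal MA = 3 × 6 = 18.
Actual MA = 18 × 0.64 = 11.52.
Effort = load / actual MA = 2454 / 11.52 = 213.02 N.

213 N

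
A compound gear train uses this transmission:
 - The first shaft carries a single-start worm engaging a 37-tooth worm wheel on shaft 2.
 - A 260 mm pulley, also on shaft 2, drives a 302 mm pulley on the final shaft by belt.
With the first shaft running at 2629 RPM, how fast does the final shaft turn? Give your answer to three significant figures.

61.2 RPM

worm 37/1 = 37 → 2629/37 = 71.054 RPM
belt 302/260 = 1.1615 → 71.054/1.1615 = 61.172 RPM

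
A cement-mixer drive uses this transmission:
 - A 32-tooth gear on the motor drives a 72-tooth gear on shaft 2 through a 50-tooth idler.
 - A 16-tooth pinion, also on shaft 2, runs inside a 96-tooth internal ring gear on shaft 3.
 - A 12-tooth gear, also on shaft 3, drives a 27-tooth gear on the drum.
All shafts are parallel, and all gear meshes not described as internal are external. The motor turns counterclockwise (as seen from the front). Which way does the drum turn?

clockwise

the motor → shaft 2: driver → idler → driven is 2 external meshes, 2 reversals → CCW.
shaft 2 → shaft 3: internal mesh, same direction → CCW.
shaft 3 → the drum: external mesh, 1 reversal → CW.
3 reversals in total — an odd number — so the drum turns opposite to the motor.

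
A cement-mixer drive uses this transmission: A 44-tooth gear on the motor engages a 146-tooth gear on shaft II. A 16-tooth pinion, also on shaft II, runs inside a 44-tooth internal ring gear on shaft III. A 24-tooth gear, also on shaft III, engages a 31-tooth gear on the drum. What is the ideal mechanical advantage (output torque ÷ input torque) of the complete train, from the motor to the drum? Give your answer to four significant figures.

11.79

Each stage contributes driven/driver: gear mesh 146/44 = 3.3182, internal gear 44/16 = 2.75, gear mesh 31/24 = 1.2917.
Overall: 3.3182 × 2.75 × 1.2917 = 11.786.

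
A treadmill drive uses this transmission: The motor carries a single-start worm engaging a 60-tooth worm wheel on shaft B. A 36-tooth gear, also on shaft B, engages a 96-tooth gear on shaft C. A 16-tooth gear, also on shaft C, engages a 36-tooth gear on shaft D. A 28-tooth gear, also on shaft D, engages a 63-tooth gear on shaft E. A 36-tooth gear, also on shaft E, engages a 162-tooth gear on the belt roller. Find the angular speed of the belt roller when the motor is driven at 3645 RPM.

1 RPM

the motor → shaft B (worm, 60/1): 3645 ÷ 60 = 60.75 RPM
shaft B → shaft C (gear mesh, 96/36): 60.75 ÷ 2.6667 = 22.781 RPM
shaft C → shaft D (gear mesh, 36/16): 22.781 ÷ 2.25 = 10.125 RPM
shaft D → shaft E (gear mesh, 63/28): 10.125 ÷ 2.25 = 4.5 RPM
shaft E → the belt roller (gear mesh, 162/36): 4.5 ÷ 4.5 = 1 RPM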